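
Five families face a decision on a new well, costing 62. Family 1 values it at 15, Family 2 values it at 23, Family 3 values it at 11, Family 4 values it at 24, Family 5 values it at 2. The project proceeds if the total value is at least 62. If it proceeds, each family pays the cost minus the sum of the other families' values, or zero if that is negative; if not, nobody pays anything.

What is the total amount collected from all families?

23

Total value 75 ≥ cost 62, so it is built.
Family 1: others sum to 60; max(0, 62 - 60) = 2.
Family 2: others sum to 52; max(0, 62 - 52) = 10.
Family 3: others sum to 64; max(0, 62 - 64) = 0.
Family 4: others sum to 51; max(0, 62 - 51) = 11.
Family 5: others sum to 73; max(0, 62 - 73) = 0.
Total collected = 2 + 10 + 0 + 11 + 0 = 23.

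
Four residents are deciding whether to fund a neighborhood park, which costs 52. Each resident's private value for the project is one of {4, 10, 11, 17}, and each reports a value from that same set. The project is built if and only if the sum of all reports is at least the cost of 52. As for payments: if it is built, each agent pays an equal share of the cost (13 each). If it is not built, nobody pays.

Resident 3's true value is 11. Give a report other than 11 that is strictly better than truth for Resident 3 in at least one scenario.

4

Suppose Resident 1 reports 10, Resident 2 reports 17 and Resident 4 reports 17.
Report 11: project built, pays 13, utility 11 - 13 = -2.
Report 4: project not built, utility 0.
So reporting 4 beats truth here (0 > -2).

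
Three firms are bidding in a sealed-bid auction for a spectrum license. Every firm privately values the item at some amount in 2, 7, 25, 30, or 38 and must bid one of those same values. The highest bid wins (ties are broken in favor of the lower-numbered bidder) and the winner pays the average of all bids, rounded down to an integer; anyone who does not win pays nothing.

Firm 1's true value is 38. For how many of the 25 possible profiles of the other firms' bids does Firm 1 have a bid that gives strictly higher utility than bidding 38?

16

Others bid (2, 2): truth gives 24; bid 2 gives 36 > 24. Violating.
Others bid (2, 7): truth gives 23; bid 7 gives 33 > 23. Violating.
Others bid (2, 25): truth gives 17; bid 25 gives 21 > 17. Violating.
Others bid (2, 30): truth gives 15; bid 30 gives 18 > 15. Violating.
Others bid (2, 38): truth gives 12; no alternative beats it.
Others bid (7, 38): truth gives 11; no alternative beats it.
(Checking all 25 profiles: 16 have a profitable deviation, 9 do not.)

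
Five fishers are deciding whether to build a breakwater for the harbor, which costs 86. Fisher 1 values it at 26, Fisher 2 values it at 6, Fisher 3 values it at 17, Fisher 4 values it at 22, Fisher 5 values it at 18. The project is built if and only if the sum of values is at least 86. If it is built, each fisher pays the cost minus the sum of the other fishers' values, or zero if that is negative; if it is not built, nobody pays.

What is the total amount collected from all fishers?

Total value 89 ≥ cost 86, so it is built.
Fisher 1: others sum to 63; max(0, 86 - 63) = 23.
Fisher 2: others sum to 83; max(0, 86 - 83) = 3.
Fisher 3: others sum to 72; max(0, 86 - 72) = 14.
Fisher 4: others sum to 67; max(0, 86 - 67) = 19.
Fisher 5: others sum to 71; max(0, 86 - 71) = 15.
Total collected = 23 + 3 + 14 + 19 + 15 = 74.

74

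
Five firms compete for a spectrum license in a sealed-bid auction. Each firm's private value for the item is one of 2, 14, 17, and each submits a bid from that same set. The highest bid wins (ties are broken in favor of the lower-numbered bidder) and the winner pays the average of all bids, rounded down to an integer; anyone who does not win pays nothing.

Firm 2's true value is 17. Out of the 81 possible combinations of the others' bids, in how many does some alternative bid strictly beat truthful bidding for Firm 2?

Others bid (2, 2, 2, 2): truth gives 12; bid 14 gives 13 > 12. Violating.
Others bid (2, 2, 2, 14): truth gives 10; bid 14 gives 11 > 10. Violating.
Others bid (2, 2, 14, 2): truth gives 10; bid 14 gives 11 > 10. Violating.
Others bid (2, 14, 2, 2): truth gives 10; bid 14 gives 11 > 10. Violating.
Others bid (2, 2, 2, 17): truth gives 9; no alternative beats it.
Others bid (2, 2, 14, 14): truth gives 8; no alternative beats it.
(Checking all 81 profiles: 5 have a profitable deviation, 76 do not.)

5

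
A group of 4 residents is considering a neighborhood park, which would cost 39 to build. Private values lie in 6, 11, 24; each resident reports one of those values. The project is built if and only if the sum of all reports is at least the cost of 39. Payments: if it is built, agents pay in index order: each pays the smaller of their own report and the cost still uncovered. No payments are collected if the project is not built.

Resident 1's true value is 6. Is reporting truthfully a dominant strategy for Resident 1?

Check each profile of the others' reports and compare truth against every alternative report.
Others report (6, 6, 24): truth gives 0, best alternative gives -5.
Others report (6, 11, 11): truth gives 0, best alternative gives -5.
Others report (6, 11, 24): truth gives 0, best alternative gives -5.
Others report (6, 24, 6): truth gives 0, best alternative gives -5.
Others report (6, 24, 11): truth gives 0, best alternative gives -5.
Others report (6, 24, 24): truth gives 0, best alternative gives -5.
(Remaining 21 profiles checked similarly; truth is weakly best in each.)
In every case the truthful report is at least as good as any alternative, so it is a dominant strategy.

Yes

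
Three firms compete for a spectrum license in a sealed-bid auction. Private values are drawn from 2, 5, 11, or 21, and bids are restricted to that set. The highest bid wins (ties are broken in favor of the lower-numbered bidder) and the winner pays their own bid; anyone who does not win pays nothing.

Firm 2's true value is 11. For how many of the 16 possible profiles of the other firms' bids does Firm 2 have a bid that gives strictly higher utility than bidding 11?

Others bid (2, 2): truth gives 0; bid 5 gives 6 > 0. Violating.
Others bid (2, 5): truth gives 0; bid 5 gives 6 > 0. Violating.
Others bid (2, 11): truth gives 0; no alternative beats it.
Others bid (2, 21): truth gives 0; no alternative beats it.
(Checking all 16 profiles: 2 have a profitable deviation, 14 do not.)

2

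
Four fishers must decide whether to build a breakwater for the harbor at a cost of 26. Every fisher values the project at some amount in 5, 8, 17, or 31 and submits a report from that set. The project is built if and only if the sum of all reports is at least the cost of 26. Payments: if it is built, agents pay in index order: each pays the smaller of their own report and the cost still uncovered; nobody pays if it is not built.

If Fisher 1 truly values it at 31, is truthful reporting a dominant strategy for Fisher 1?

Consider the case where Fisher 2 reports 5, Fisher 3 reports 5 and Fisher 4 reports 5.
Truthful report 31: project built, pays 26, utility 31 - 26 = 5.
Report 17 instead: project built, pays 17, utility 31 - 17 = 14.
Since 14 > 5, reporting 17 is strictly better here, so truthful reporting is not dominant.

No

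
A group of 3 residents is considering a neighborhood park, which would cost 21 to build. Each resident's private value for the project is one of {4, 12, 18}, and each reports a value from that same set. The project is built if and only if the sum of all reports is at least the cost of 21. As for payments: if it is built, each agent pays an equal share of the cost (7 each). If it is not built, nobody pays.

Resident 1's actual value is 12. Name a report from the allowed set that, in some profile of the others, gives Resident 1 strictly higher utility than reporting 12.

18

Suppose Resident 2 reports 4 and Resident 3 reports 4.
Report 12: project not built, utility 0.
Report 18: project built, pays 7, utility 12 - 7 = 5.
So reporting 18 beats truth here (5 > 0).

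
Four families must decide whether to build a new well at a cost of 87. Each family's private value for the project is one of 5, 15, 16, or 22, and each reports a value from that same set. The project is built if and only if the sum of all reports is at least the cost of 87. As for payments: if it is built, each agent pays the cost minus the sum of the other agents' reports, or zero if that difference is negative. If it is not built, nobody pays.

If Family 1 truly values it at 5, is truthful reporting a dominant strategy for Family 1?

Yes

Check each profile of the others' reports and compare truth against every alternative report.
Others report (5, 5, 5): truth gives 0, best alternative gives 0.
Others report (5, 5, 15): truth gives 0, best alternative gives 0.
Others report (5, 5, 16): truth gives 0, best alternative gives 0.
Others report (5, 5, 22): truth gives 0, best alternative gives 0.
Others report (5, 15, 5): truth gives 0, best alternative gives 0.
Others report (5, 15, 15): truth gives 0, best alternative gives 0.
(Remaining 58 profiles checked similarly; truth is weakly best in each.)
In every case the truthful report is at least as good as any alternative, so it is a dominant strategy.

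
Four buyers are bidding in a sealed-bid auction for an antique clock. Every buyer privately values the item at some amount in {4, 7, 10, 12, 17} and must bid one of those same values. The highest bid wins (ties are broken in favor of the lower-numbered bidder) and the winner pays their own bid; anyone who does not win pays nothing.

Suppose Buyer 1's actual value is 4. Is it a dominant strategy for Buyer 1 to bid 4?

Yes

Check each profile of the others' bids and compare truth against every alternative bid.
Others bid (4, 4, 4): truth gives 0, best alternative gives -3.
Others bid (4, 4, 7): truth gives 0, best alternative gives -3.
Others bid (4, 7, 4): truth gives 0, best alternative gives -3.
Others bid (4, 7, 7): truth gives 0, best alternative gives -3.
Others bid (7, 4, 4): truth gives 0, best alternative gives -3.
Others bid (7, 4, 7): truth gives 0, best alternative gives -3.
(Remaining 119 profiles checked similarly; truth is weakly best in each.)
In every case the truthful bid is at least as good as any alternative, so it is a dominant strategy.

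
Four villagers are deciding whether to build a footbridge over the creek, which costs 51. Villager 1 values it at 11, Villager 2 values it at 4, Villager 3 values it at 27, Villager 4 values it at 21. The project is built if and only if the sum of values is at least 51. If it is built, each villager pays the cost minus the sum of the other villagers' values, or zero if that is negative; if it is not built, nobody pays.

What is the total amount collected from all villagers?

24

Total value 63 ≥ cost 51, so it is built.
Villager 1: others sum to 52; max(0, 51 - 52) = 0.
Villager 2: others sum to 59; max(0, 51 - 59) = 0.
Villager 3: others sum to 36; max(0, 51 - 36) = 15.
Villager 4: others sum to 42; max(0, 51 - 42) = 9.
Total collected = 0 + 0 + 15 + 9 = 24.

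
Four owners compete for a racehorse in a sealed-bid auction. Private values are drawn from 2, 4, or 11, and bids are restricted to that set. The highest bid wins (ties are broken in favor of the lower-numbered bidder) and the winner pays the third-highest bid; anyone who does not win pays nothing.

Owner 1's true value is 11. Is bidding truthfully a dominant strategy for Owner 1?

Check each profile of the others' bids and compare truth against every alternative bid.
Others bid (2, 2, 11): truth gives 9, best alternative gives 0.
Others bid (2, 11, 2): truth gives 9, best alternative gives 0.
Others bid (11, 2, 2): truth gives 9, best alternative gives 0.
Others bid (2, 4, 11): truth gives 7, best alternative gives 0.
Others bid (2, 11, 4): truth gives 7, best alternative gives 0.
Others bid (4, 2, 11): truth gives 7, best alternative gives 0.
(Remaining 21 profiles checked similarly; truth is weakly best in each.)
In every case the truthful bid is at least as good as any alternative, so it is a dominant strategy.

Yes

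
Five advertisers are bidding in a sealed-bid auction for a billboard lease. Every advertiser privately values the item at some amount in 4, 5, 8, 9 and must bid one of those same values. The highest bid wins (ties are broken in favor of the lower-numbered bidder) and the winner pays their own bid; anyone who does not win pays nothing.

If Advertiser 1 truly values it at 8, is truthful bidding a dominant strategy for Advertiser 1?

No

Consider the case where Advertiser 2 bids 4, Advertiser 3 bids 4, Advertiser 4 bids 4 and Advertiser 5 bids 4.
Truthful bid 8: wins, pays 8, utility 8 - 8 = 0.
Bid 4 instead: wins, pays 4, utility 8 - 4 = 4.
Since 4 > 0, bidding 4 is strictly better here, so truthful bidding is not dominant.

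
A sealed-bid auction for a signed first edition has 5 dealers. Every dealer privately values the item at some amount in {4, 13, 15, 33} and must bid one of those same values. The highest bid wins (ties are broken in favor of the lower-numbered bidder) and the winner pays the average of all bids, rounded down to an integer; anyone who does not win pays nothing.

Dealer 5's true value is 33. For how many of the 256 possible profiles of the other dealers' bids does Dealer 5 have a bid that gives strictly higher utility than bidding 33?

Others bid (4, 4, 4, 4): truth gives 24; bid 13 gives 28 > 24. Violating.
Others bid (4, 4, 4, 13): truth gives 22; bid 15 gives 25 > 22. Violating.
Others bid (4, 4, 13, 4): truth gives 22; bid 15 gives 25 > 22. Violating.
Others bid (4, 4, 13, 13): truth gives 20; bid 15 gives 24 > 20. Violating.
Others bid (4, 4, 4, 15): truth gives 21; no alternative beats it.
Others bid (4, 4, 4, 33): truth gives 0; no alternative beats it.
(Checking all 256 profiles: 16 have a profitable deviation, 240 do not.)

16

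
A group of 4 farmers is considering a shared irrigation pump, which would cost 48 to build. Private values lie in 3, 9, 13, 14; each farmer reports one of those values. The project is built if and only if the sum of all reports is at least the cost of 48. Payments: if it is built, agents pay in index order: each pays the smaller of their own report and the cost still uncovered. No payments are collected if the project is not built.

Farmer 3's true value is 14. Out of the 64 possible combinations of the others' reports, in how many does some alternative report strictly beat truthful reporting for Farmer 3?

Others report (9, 13, 13): truth gives 0; report 13 gives 1 > 0. Violating.
Others report (9, 13, 14): truth gives 0; report 13 gives 1 > 0. Violating.
Others report (9, 14, 13): truth gives 0; report 13 gives 1 > 0. Violating.
Others report (9, 14, 14): truth gives 0; report 13 gives 1 > 0. Violating.
Others report (3, 3, 3): truth gives 0; no alternative beats it.
Others report (3, 3, 9): truth gives 0; no alternative beats it.
(Checking all 64 profiles: 20 have a profitable deviation, 44 do not.)

20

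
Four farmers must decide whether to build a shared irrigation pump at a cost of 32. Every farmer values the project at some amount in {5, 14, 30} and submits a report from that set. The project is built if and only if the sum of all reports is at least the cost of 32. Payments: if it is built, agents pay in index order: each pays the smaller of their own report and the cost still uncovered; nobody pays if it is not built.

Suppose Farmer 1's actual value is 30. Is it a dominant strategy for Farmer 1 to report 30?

No

Consider the case where Farmer 2 reports 5, Farmer 3 reports 5 and Farmer 4 reports 14.
Truthful report 30: project built, pays 30, utility 30 - 30 = 0.
Report 14 instead: project built, pays 14, utility 30 - 14 = 16.
Since 16 > 0, reporting 14 is strictly better here, so truthful reporting is not dominant.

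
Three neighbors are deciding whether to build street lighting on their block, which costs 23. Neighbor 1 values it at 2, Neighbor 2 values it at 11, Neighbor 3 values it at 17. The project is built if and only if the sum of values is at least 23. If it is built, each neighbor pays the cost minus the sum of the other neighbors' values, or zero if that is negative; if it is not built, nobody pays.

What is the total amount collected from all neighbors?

14

Total value 30 ≥ cost 23, so it is built.
Neighbor 1: others sum to 28; max(0, 23 - 28) = 0.
Neighbor 2: others sum to 19; max(0, 23 - 19) = 4.
Neighbor 3: others sum to 13; max(0, 23 - 13) = 10.
Total collected = 0 + 4 + 10 = 14.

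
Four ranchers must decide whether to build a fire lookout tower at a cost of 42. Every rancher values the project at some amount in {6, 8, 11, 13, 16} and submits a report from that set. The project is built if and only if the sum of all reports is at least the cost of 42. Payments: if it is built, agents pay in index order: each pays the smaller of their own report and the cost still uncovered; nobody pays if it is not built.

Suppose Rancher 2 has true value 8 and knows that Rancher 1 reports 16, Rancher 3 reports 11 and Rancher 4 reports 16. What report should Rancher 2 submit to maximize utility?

Report 6: project built, pays 6, utility 8 - 6 = 2.
Report 8: project built, pays 8, utility 8 - 8 = 0.
Report 11: project built, pays 11, utility 8 - 11 = -3.
Report 13: project built, pays 13, utility 8 - 13 = -5.
Report 16: project built, pays 16, utility 8 - 16 = -8.
The best choice is 6 with utility 2.

6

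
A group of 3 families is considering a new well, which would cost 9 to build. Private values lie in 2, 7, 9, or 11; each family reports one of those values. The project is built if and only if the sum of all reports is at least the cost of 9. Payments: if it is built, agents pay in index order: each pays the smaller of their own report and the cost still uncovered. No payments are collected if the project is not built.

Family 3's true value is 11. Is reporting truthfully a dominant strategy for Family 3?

Yes

Check each profile of the others' reports and compare truth against every alternative report.
Others report (2, 7): truth gives 11, best alternative gives 11.
Others report (2, 9): truth gives 11, best alternative gives 11.
Others report (2, 11): truth gives 11, best alternative gives 11.
Others report (7, 2): truth gives 11, best alternative gives 11.
Others report (7, 7): truth gives 11, best alternative gives 11.
Others report (7, 9): truth gives 11, best alternative gives 11.
(Remaining 10 profiles checked similarly; truth is weakly best in each.)
In every case the truthful report is at least as good as any alternative, so it is a dominant strategy.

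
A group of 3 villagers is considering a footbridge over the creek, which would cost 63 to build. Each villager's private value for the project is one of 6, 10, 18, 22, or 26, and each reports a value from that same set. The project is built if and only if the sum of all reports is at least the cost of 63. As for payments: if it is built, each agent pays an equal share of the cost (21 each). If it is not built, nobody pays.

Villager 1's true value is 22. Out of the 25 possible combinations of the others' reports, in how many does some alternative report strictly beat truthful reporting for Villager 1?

2

Others report (18, 22): truth gives 0; report 26 gives 1 > 0. Violating.
Others report (22, 18): truth gives 0; report 26 gives 1 > 0. Violating.
Others report (6, 6): truth gives 0; no alternative beats it.
Others report (6, 10): truth gives 0; no alternative beats it.
(Checking all 25 profiles: 2 have a profitable deviation, 23 do not.)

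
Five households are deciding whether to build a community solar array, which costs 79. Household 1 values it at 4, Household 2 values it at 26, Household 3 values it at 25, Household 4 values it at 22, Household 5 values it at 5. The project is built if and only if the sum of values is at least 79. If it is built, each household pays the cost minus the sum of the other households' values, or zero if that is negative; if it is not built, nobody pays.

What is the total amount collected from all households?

67

Total value 82 ≥ cost 79, so it is built.
Household 1: others sum to 78; max(0, 79 - 78) = 1.
Household 2: others sum to 56; max(0, 79 - 56) = 23.
Household 3: others sum to 57; max(0, 79 - 57) = 22.
Household 4: others sum to 60; max(0, 79 - 60) = 19.
Household 5: others sum to 77; max(0, 79 - 77) = 2.
Total collected = 1 + 23 + 22 + 19 + 2 = 67.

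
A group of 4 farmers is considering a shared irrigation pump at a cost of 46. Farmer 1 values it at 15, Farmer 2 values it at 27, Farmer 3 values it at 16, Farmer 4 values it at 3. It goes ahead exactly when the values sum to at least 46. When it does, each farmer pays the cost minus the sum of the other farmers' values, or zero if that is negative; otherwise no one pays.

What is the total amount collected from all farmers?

13

Total value 61 ≥ cost 46, so it is built.
Farmer 1: others sum to 46; max(0, 46 - 46) = 0.
Farmer 2: others sum to 34; max(0, 46 - 34) = 12.
Farmer 3: others sum to 45; max(0, 46 - 45) = 1.
Farmer 4: others sum to 58; max(0, 46 - 58) = 0.
Total collected = 0 + 12 + 1 + 0 = 13.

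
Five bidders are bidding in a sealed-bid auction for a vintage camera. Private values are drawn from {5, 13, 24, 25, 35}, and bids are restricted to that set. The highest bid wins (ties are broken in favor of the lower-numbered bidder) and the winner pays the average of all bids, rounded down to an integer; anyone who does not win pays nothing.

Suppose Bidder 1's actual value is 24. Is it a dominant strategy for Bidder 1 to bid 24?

Consider the case where Bidder 2 bids 5, Bidder 3 bids 5, Bidder 4 bids 5 and Bidder 5 bids 5.
Truthful bid 24: wins, pays 8, utility 24 - 8 = 16.
Bid 5 instead: wins, pays 5, utility 24 - 5 = 19.
Since 19 > 16, bidding 5 is strictly better here, so truthful bidding is not dominant.

No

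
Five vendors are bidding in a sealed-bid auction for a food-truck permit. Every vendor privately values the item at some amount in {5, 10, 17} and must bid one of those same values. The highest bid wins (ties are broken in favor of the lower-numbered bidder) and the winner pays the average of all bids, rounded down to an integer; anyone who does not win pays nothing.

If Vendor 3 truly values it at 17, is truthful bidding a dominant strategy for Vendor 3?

No

Consider the case where Vendor 1 bids 5, Vendor 2 bids 5, Vendor 4 bids 5 and Vendor 5 bids 5.
Truthful bid 17: wins, pays 7, utility 17 - 7 = 10.
Bid 10 instead: wins, pays 6, utility 17 - 6 = 11.
Since 11 > 10, bidding 10 is strictly better here, so truthful bidding is not dominant.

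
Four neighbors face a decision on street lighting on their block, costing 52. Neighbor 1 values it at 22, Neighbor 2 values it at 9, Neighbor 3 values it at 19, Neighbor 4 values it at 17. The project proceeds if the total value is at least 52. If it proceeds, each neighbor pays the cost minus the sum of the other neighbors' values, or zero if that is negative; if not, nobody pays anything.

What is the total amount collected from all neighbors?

Total value 67 ≥ cost 52, so it is built.
Neighbor 1: others sum to 45; max(0, 52 - 45) = 7.
Neighbor 2: others sum to 58; max(0, 52 - 58) = 0.
Neighbor 3: others sum to 48; max(0, 52 - 48) = 4.
Neighbor 4: others sum to 50; max(0, 52 - 50) = 2.
Total collected = 7 + 0 + 4 + 2 = 13.

13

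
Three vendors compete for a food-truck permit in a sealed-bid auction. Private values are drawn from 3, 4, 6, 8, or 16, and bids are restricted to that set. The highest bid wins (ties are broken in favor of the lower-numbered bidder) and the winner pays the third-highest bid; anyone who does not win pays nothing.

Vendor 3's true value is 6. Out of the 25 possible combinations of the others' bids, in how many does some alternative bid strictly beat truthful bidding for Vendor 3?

Others bid (3, 6): truth gives 0; bid 8 gives 3 > 0. Violating.
Others bid (3, 8): truth gives 0; bid 16 gives 3 > 0. Violating.
Others bid (4, 6): truth gives 0; bid 8 gives 2 > 0. Violating.
Others bid (4, 8): truth gives 0; bid 16 gives 2 > 0. Violating.
Others bid (3, 3): truth gives 3; no alternative beats it.
Others bid (3, 4): truth gives 3; no alternative beats it.
(Checking all 25 profiles: 8 have a profitable deviation, 17 do not.)

8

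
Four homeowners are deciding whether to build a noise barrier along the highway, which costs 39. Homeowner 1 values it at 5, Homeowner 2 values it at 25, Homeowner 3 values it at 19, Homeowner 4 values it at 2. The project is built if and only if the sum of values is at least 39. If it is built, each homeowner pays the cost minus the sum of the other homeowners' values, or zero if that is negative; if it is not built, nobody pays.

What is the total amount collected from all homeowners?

Total value 51 ≥ cost 39, so it is built.
Homeowner 1: others sum to 46; max(0, 39 - 46) = 0.
Homeowner 2: others sum to 26; max(0, 39 - 26) = 13.
Homeowner 3: others sum to 32; max(0, 39 - 32) = 7.
Homeowner 4: others sum to 49; max(0, 39 - 49) = 0.
Total collected = 0 + 13 + 7 + 0 = 20.

20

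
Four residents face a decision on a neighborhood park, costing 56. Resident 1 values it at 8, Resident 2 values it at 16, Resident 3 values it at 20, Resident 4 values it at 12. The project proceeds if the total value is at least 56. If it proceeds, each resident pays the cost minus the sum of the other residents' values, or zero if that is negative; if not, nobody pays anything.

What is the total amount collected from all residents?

56

Total value 56 ≥ cost 56, so it is built.
Resident 1: others sum to 48; max(0, 56 - 48) = 8.
Resident 2: others sum to 40; max(0, 56 - 40) = 16.
Resident 3: others sum to 36; max(0, 56 - 36) = 20.
Resident 4: others sum to 44; max(0, 56 - 44) = 12.
Total collected = 8 + 16 + 20 + 12 = 56.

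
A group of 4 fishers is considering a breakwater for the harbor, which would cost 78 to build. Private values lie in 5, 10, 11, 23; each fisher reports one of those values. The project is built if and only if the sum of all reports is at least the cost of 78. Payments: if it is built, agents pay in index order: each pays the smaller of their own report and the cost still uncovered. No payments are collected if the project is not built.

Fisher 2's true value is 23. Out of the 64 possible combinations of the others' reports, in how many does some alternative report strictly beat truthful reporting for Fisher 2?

1

Others report (23, 23, 23): truth gives 0; report 10 gives 13 > 0. Violating.
Others report (5, 5, 5): truth gives 0; no alternative beats it.
Others report (5, 5, 10): truth gives 0; no alternative beats it.
(Checking all 64 profiles: 1 has a profitable deviation, 63 do not.)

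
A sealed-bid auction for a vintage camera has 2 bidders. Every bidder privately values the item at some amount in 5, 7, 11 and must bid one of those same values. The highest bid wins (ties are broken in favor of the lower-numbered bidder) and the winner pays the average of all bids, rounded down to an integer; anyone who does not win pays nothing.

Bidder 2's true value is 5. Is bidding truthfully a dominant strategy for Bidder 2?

Check each profile of the others' bids and compare truth against every alternative bid.
Others bid (5): truth gives 0, best alternative gives -1.
Others bid (7): truth gives 0, best alternative gives 0.
Others bid (11): truth gives 0, best alternative gives 0.
In every case the truthful bid is at least as good as any alternative, so it is a dominant strategy.

Yes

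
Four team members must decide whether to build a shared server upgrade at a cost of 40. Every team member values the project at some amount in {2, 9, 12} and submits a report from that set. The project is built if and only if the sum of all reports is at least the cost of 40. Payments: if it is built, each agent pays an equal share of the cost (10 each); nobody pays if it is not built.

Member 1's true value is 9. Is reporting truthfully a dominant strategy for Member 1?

No

Consider the case where Member 2 reports 9, Member 3 reports 12 and Member 4 reports 12.
Truthful report 9: project built, pays 10, utility 9 - 10 = -1.
Report 2 instead: project not built, utility 0.
Since 0 > -1, reporting 2 is strictly better here, so truthful reporting is not dominant.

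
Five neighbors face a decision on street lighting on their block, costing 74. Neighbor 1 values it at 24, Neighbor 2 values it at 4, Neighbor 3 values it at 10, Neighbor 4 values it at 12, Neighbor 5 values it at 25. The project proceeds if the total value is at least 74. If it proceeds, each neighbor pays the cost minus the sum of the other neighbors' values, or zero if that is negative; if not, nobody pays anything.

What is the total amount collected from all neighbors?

Total value 75 ≥ cost 74, so it is built.
Neighbor 1: others sum to 51; max(0, 74 - 51) = 23.
Neighbor 2: others sum to 71; max(0, 74 - 71) = 3.
Neighbor 3: others sum to 65; max(0, 74 - 65) = 9.
Neighbor 4: others sum to 63; max(0, 74 - 63) = 11.
Neighbor 5: others sum to 50; max(0, 74 - 50) = 24.
Total collected = 23 + 3 + 9 + 11 + 24 = 70.

70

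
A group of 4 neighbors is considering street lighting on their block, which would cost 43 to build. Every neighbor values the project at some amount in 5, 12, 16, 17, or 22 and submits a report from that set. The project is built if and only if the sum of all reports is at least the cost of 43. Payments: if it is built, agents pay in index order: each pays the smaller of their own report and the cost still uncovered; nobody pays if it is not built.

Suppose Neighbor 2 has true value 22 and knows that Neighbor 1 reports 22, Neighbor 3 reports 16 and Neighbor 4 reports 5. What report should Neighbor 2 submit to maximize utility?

Report 5: project built, pays 5, utility 22 - 5 = 17.
Report 12: project built, pays 12, utility 22 - 12 = 10.
Report 16: project built, pays 16, utility 22 - 16 = 6.
Report 17: project built, pays 17, utility 22 - 17 = 5.
Report 22: project built, pays 21, utility 22 - 21 = 1.
The best choice is 5 with utility 17.

5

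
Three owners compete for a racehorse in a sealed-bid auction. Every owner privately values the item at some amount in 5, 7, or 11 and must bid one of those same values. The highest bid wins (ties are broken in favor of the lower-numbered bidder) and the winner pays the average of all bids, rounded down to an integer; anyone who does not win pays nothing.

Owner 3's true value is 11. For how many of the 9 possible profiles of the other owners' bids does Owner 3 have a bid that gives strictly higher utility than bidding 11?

1

Others bid (5, 5): truth gives 4; bid 7 gives 6 > 4. Violating.
Others bid (5, 7): truth gives 4; no alternative beats it.
Others bid (5, 11): truth gives 0; no alternative beats it.
(Checking all 9 profiles: 1 has a profitable deviation, 8 do not.)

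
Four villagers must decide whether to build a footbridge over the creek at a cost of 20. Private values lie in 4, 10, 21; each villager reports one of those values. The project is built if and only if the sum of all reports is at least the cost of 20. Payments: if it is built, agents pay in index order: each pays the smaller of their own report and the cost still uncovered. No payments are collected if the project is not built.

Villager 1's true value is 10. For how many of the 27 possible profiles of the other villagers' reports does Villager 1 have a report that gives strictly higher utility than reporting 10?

Others report (4, 4, 10): truth gives 0; report 4 gives 6 > 0. Violating.
Others report (4, 4, 21): truth gives 0; report 4 gives 6 > 0. Violating.
Others report (4, 10, 4): truth gives 0; report 4 gives 6 > 0. Violating.
Others report (4, 10, 10): truth gives 0; report 4 gives 6 > 0. Violating.
Others report (4, 4, 4): truth gives 0; no alternative beats it.
(Checking all 27 profiles: 26 have a profitable deviation, 1 does not.)

26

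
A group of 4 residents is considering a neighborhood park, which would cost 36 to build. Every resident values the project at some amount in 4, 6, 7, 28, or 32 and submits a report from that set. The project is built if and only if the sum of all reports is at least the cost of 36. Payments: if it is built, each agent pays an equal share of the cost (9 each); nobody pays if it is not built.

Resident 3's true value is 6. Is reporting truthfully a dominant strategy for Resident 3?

Check each profile of the others' reports and compare truth against every alternative report.
Others report (4, 4, 28): truth gives -3, best alternative gives -3.
Others report (4, 4, 32): truth gives -3, best alternative gives -3.
Others report (4, 6, 28): truth gives -3, best alternative gives -3.
Others report (4, 6, 32): truth gives -3, best alternative gives -3.
Others report (4, 7, 28): truth gives -3, best alternative gives -3.
Others report (4, 7, 32): truth gives -3, best alternative gives -3.
(Remaining 119 profiles checked similarly; truth is weakly best in each.)
In every case the truthful report is at least as good as any alternative, so it is a dominant strategy.

Yes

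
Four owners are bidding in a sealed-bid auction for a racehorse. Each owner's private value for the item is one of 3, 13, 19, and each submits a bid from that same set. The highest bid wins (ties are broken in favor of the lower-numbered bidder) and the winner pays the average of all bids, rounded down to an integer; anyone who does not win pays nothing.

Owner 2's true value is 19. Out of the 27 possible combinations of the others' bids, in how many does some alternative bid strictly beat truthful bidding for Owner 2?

4

Others bid (3, 3, 3): truth gives 12; bid 13 gives 14 > 12. Violating.
Others bid (3, 3, 13): truth gives 10; bid 13 gives 11 > 10. Violating.
Others bid (3, 13, 3): truth gives 10; bid 13 gives 11 > 10. Violating.
Others bid (3, 13, 13): truth gives 7; bid 13 gives 9 > 7. Violating.
Others bid (3, 3, 19): truth gives 8; no alternative beats it.
Others bid (3, 13, 19): truth gives 6; no alternative beats it.
(Checking all 27 profiles: 4 have a profitable deviation, 23 do not.)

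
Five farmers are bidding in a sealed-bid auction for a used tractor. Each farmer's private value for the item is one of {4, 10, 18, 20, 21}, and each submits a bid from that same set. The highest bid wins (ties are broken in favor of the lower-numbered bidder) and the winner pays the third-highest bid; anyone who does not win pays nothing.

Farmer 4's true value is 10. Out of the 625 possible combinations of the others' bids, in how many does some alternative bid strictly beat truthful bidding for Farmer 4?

Others bid (4, 4, 4, 18): truth gives 0; bid 18 gives 6 > 0. Violating.
Others bid (4, 4, 4, 20): truth gives 0; bid 20 gives 6 > 0. Violating.
Others bid (4, 4, 4, 21): truth gives 0; bid 21 gives 6 > 0. Violating.
Others bid (4, 4, 10, 4): truth gives 0; bid 18 gives 6 > 0. Violating.
Others bid (4, 4, 4, 4): truth gives 6; no alternative beats it.
Others bid (4, 4, 4, 10): truth gives 6; no alternative beats it.
(Checking all 625 profiles: 12 have a profitable deviation, 613 do not.)

12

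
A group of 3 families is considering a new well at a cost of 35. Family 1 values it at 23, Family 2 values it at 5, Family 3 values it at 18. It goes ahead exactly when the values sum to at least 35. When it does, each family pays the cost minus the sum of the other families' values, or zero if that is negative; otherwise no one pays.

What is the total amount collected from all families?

Total value 46 ≥ cost 35, so it is built.
Family 1: others sum to 23; max(0, 35 - 23) = 12.
Family 2: others sum to 41; max(0, 35 - 41) = 0.
Family 3: others sum to 28; max(0, 35 - 28) = 7.
Total collected = 12 + 0 + 7 = 19.

19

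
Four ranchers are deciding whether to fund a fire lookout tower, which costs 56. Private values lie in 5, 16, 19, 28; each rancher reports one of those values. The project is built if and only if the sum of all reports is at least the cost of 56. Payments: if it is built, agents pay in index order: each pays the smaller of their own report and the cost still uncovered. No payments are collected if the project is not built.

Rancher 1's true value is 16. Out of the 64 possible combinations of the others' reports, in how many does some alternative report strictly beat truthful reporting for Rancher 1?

35

Others report (5, 19, 28): truth gives 0; report 5 gives 11 > 0. Violating.
Others report (5, 28, 19): truth gives 0; report 5 gives 11 > 0. Violating.
Others report (5, 28, 28): truth gives 0; report 5 gives 11 > 0. Violating.
Others report (16, 16, 19): truth gives 0; report 5 gives 11 > 0. Violating.
Others report (5, 5, 5): truth gives 0; no alternative beats it.
Others report (5, 5, 16): truth gives 0; no alternative beats it.
(Checking all 64 profiles: 35 have a profitable deviation, 29 do not.)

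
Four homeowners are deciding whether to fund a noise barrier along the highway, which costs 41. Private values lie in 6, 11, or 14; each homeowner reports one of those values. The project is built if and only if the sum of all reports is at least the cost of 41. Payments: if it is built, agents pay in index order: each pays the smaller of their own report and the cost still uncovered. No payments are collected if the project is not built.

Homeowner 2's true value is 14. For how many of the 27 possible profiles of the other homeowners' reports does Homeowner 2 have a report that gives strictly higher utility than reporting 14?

Others report (6, 11, 14): truth gives 0; report 11 gives 3 > 0. Violating.
Others report (6, 14, 11): truth gives 0; report 11 gives 3 > 0. Violating.
Others report (6, 14, 14): truth gives 0; report 11 gives 3 > 0. Violating.
Others report (11, 6, 14): truth gives 0; report 11 gives 3 > 0. Violating.
Others report (6, 6, 6): truth gives 0; no alternative beats it.
Others report (6, 6, 11): truth gives 0; no alternative beats it.
(Checking all 27 profiles: 17 have a profitable deviation, 10 do not.)

17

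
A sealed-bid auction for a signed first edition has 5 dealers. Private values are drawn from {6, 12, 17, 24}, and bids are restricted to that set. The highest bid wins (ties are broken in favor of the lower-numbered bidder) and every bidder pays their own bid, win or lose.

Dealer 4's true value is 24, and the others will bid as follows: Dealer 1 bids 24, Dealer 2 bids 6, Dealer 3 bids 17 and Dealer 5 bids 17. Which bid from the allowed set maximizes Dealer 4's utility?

6

Bid 6: loses but pays 6, utility -6.
Bid 12: loses but pays 12, utility -12.
Bid 17: loses but pays 17, utility -17.
Bid 24: loses but pays 24, utility -24.
The best choice is 6 with utility -6.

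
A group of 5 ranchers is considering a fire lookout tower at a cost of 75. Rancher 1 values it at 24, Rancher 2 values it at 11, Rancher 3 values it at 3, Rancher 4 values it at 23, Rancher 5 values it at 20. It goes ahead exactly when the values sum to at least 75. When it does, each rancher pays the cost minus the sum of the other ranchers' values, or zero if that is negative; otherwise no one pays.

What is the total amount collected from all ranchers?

Total value 81 ≥ cost 75, so it is built.
Rancher 1: others sum to 57; max(0, 75 - 57) = 18.
Rancher 2: others sum to 70; max(0, 75 - 70) = 5.
Rancher 3: others sum to 78; max(0, 75 - 78) = 0.
Rancher 4: others sum to 58; max(0, 75 - 58) = 17.
Rancher 5: others sum to 61; max(0, 75 - 61) = 14.
Total collected = 18 + 5 + 0 + 17 + 14 = 54.

54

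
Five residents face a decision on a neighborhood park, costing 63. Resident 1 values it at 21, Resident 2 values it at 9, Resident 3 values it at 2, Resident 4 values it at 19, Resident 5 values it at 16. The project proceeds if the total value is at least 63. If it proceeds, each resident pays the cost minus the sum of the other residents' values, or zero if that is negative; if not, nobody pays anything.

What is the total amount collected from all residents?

Total value 67 ≥ cost 63, so it is built.
Resident 1: others sum to 46; max(0, 63 - 46) = 17.
Resident 2: others sum to 58; max(0, 63 - 58) = 5.
Resident 3: others sum to 65; max(0, 63 - 65) = 0.
Resident 4: others sum to 48; max(0, 63 - 48) = 15.
Resident 5: others sum to 51; max(0, 63 - 51) = 12.
Total collected = 17 + 5 + 0 + 15 + 12 = 49.

49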